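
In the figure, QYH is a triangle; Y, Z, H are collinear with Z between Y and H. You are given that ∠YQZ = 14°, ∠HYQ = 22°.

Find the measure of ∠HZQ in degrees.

∠HZQ = 36°

1. ∠QYZ = 22°  [Z on ray YH]
2. ∠QZY = 144°  [△QYZ]
3. ∠HZQ = 36°  [linear pair at Z on YH]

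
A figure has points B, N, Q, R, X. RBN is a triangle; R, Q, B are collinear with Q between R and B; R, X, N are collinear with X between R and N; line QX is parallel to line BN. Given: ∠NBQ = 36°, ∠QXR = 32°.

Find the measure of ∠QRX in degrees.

1. ∠NBR = 36°  [Q on ray BR]
2. ∠BNR = 32°  [QX∥BN, corresponding at X]
3. ∠BRN = 112°  [△RBN]
4. ∠QRX = 112°  [Q on RB, X on RN]

∠QRX = 112°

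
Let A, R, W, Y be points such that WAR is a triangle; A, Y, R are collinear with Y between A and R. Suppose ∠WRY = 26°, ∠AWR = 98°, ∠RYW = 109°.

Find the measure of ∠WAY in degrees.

1. ∠ARW = 26°  [Y on ray RA]
2. ∠RAW = 56°  [△WAR]
3. ∠WAY = 56°  [Y on ray AR]

∠WAY = 56°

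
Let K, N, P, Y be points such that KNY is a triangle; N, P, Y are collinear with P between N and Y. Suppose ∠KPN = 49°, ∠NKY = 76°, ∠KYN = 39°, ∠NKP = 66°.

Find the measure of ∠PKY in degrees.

∠PKY = 10°

1. ∠KPY = 131°  [linear pair at P on NY]
2. ∠KYP = 39°  [P on ray YN]
3. ∠PKY = 10°  [△KPY]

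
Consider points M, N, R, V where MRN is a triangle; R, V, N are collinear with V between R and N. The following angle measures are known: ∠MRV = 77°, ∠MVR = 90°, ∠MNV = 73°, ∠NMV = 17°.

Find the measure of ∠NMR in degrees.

∠NMR = 30°

1. ∠MRN = 77°  [V on ray RN]
2. ∠MNR = 73°  [V on ray NR]
3. ∠NMR = 30°  [△MRN]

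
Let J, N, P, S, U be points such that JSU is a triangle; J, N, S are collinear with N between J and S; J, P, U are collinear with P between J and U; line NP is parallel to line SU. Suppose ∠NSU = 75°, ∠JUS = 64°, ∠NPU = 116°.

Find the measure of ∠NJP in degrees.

1. ∠JSU = 75°  [N on ray SJ]
2. ∠SJU = 41°  [△JSU]
3. ∠NJP = 41°  [N on JS, P on JU]

∠NJP = 41°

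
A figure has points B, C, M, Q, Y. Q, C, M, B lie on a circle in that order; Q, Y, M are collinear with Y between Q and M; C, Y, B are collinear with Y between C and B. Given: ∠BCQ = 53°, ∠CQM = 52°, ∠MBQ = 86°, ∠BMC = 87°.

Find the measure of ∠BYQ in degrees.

∠BYQ = 105°

1. ∠BMQ = 53°  [same arc QB]
2. ∠CBM = 52°  [same arc CM]
3. ∠BYM = 75°  [△MYB]
4. ∠BYQ = 105°  [linear pair at Y on QM]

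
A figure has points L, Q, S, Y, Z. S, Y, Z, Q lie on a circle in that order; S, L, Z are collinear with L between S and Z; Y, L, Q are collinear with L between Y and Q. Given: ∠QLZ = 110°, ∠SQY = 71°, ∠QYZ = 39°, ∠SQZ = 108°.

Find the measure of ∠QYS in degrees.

∠QYS = 33°

1. ∠QLS = 70°  [linear pair at L on SZ]
2. ∠QSZ = 39°  [△SLQ]
3. ∠QZS = 33°  [△SZQ]
4. ∠QYS = 33°  [same arc SQ]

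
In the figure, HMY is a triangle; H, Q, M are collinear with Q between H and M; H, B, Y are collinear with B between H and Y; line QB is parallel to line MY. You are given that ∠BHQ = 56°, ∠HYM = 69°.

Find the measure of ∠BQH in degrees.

∠BQH = 55°

1. ∠MHY = 56°  [Q on HM, B on HY]
2. ∠HMY = 55°  [△HMY]
3. ∠BQH = 55°  [QB∥MY, corresponding at Q]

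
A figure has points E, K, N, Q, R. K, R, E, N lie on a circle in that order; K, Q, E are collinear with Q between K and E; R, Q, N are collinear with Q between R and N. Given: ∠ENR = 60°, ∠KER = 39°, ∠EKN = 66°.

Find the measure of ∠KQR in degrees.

∠KQR = 105°

1. ∠ERN = 66°  [same arc EN]
2. ∠EQR = 75°  [△RQE]
3. ∠KQR = 105°  [linear pair at Q on KE]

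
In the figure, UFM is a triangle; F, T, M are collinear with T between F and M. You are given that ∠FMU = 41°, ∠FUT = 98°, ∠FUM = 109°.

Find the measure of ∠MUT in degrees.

1. ∠MFU = 30°  [△UFM]
2. ∠TMU = 41°  [T on ray MF]
3. ∠TFU = 30°  [T on ray FM]
4. ∠FTU = 52°  [△UFT]
5. ∠MTU = 128°  [linear pair at T on FM]
6. ∠MUT = 11°  [△UTM]

∠MUT = 11°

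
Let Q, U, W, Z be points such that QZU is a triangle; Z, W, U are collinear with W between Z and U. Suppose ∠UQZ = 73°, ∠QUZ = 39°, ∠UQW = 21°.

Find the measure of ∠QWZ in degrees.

1. ∠QUW = 39°  [W on ray UZ]
2. ∠QWU = 120°  [△QWU]
3. ∠QWZ = 60°  [linear pair at W on ZU]

∠QWZ = 60°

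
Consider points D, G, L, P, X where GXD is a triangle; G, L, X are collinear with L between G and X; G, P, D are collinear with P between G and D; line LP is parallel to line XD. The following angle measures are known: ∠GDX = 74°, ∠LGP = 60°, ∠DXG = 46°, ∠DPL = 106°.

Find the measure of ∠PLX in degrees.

∠PLX = 134°

1. ∠GPL = 74°  [LP∥XD, corresponding at P]
2. ∠GLP = 46°  [△GLP]
3. ∠PLX = 134°  [linear pair at L on GX]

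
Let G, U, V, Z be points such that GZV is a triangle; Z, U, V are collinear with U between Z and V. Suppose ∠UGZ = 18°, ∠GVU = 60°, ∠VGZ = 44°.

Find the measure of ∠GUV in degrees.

1. ∠GVZ = 60°  [U on ray VZ]
2. ∠GZV = 76°  [△GZV]
3. ∠GZU = 76°  [U on ray ZV]
4. ∠GUZ = 86°  [△GZU]
5. ∠GUV = 94°  [linear pair at U on ZV]

∠GUV = 94°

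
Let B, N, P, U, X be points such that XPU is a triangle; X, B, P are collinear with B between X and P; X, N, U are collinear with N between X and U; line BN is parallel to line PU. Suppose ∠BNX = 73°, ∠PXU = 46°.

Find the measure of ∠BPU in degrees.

∠BPU = 61°

1. ∠PUX = 73°  [BN∥PU, corresponding at N]
2. ∠UPX = 61°  [△XPU]
3. ∠BPU = 61°  [B on ray PX]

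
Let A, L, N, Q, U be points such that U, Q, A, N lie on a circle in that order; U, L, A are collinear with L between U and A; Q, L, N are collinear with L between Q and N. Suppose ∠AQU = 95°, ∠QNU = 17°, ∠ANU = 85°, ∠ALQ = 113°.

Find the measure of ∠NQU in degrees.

∠NQU = 45°

1. ∠QAU = 17°  [same arc UQ]
2. ∠QLU = 67°  [linear pair at L on UA]
3. ∠AUQ = 68°  [△UQA]
4. ∠NQU = 45°  [△ULQ]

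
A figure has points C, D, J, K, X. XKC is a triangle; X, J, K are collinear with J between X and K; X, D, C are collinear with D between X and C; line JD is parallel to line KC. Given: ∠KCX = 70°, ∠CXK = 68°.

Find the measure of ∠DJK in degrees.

1. ∠CKX = 42°  [△XKC]
2. ∠DJX = 42°  [JD∥KC, corresponding at J]
3. ∠DJK = 138°  [linear pair at J on XK]

∠DJK = 138°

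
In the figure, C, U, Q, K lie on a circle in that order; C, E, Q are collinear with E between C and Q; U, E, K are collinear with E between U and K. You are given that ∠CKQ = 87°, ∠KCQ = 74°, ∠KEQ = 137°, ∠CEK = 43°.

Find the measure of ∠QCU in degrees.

1. ∠CQK = 19°  [△CQK]
2. ∠CEU = 137°  [vertical angles at E]
3. ∠CUK = 19°  [same arc CK]
4. ∠QCU = 24°  [△CEU]

∠QCU = 24°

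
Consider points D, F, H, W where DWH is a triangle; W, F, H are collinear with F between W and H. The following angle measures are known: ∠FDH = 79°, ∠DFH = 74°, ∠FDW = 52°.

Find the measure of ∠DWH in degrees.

∠DWH = 22°

1. ∠DFW = 106°  [linear pair at F on WH]
2. ∠DWF = 22°  [△DWF]
3. ∠DWH = 22°  [F on ray WH]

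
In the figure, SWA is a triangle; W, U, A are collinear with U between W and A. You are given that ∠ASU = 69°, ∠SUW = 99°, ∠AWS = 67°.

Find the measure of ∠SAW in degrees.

∠SAW = 30°

1. ∠AUS = 81°  [linear pair at U on WA]
2. ∠SAU = 30°  [△SUA]
3. ∠SAW = 30°  [U on ray AW]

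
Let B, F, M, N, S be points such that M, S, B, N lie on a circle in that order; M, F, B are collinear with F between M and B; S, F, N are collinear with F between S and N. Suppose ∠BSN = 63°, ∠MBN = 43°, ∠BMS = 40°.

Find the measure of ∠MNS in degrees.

∠MNS = 34°

1. ∠BMN = 63°  [same arc BN]
2. ∠BNM = 74°  [△MBN]
3. ∠BSM = 106°  [cyclic MSBN, opposite ∠S+∠N]
4. ∠MBS = 34°  [△MSB]
5. ∠MNS = 34°  [same arc MS]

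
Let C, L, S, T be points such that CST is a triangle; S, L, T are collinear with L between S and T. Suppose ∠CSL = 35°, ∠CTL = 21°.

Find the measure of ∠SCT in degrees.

1. ∠CST = 35°  [L on ray ST]
2. ∠CTS = 21°  [L on ray TS]
3. ∠SCT = 124°  [△CST]

∠SCT = 124°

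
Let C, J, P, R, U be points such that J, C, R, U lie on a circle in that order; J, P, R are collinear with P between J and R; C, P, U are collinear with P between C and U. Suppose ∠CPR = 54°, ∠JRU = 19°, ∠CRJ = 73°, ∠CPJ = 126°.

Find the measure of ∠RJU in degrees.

∠RJU = 53°

1. ∠JPU = 54°  [vertical angles at P]
2. ∠CUJ = 73°  [same arc JC]
3. ∠RJU = 53°  [△JPU]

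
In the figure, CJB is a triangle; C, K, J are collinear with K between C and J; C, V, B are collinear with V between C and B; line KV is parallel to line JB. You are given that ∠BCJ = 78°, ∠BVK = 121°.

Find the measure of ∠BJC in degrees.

1. ∠KCV = 78°  [K on CJ, V on CB]
2. ∠CVK = 59°  [linear pair at V on CB]
3. ∠CKV = 43°  [△CKV]
4. ∠BJC = 43°  [KV∥JB, corresponding at K]

∠BJC = 43°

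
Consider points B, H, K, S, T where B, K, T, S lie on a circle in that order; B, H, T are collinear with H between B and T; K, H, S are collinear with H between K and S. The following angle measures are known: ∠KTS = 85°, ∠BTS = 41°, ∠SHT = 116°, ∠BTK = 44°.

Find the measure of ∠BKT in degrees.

1. ∠BKS = 41°  [same arc BS]
2. ∠BHK = 116°  [vertical angles at H]
3. ∠KBT = 23°  [△BHK]
4. ∠BKT = 113°  [△BKT]

∠BKT = 113°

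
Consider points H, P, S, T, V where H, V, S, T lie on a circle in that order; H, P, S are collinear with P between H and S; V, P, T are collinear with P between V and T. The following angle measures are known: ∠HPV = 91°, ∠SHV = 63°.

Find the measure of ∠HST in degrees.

1. ∠SPT = 91°  [vertical angles at P]
2. ∠STV = 63°  [same arc VS]
3. ∠HST = 26°  [△SPT]

∠HST = 26°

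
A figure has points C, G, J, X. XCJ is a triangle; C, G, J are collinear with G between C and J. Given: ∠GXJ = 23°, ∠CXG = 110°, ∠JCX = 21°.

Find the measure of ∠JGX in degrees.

∠JGX = 131°

1. ∠GCX = 21°  [G on ray CJ]
2. ∠CGX = 49°  [△XCG]
3. ∠JGX = 131°  [linear pair at G on CJ]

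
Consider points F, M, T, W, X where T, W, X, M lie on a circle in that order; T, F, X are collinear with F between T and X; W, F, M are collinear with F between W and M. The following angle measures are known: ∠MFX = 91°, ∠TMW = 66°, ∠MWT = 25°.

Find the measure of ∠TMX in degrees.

1. ∠MFT = 89°  [linear pair at F on TX]
2. ∠MTX = 25°  [△TFM]
3. ∠MXT = 25°  [same arc TM]
4. ∠TMX = 130°  [△TXM]

∠TMX = 130°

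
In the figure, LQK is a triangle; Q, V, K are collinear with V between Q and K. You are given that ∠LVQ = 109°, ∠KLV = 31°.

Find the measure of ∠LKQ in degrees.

∠LKQ = 78°

1. ∠KVL = 71°  [linear pair at V on QK]
2. ∠LKV = 78°  [△LVK]
3. ∠LKQ = 78°  [V on ray KQ]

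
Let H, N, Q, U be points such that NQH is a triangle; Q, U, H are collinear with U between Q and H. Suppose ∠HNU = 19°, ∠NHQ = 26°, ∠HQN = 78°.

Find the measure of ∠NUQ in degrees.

∠NUQ = 45°

1. ∠NHU = 26°  [U on ray HQ]
2. ∠HUN = 135°  [△NUH]
3. ∠NUQ = 45°  [linear pair at U on QH]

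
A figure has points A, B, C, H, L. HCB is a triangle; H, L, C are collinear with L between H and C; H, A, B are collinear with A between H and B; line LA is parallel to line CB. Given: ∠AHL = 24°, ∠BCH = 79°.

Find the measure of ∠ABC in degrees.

1. ∠BHC = 24°  [L on HC, A on HB]
2. ∠CBH = 77°  [△HCB]
3. ∠ABC = 77°  [A on ray BH]

∠ABC = 77°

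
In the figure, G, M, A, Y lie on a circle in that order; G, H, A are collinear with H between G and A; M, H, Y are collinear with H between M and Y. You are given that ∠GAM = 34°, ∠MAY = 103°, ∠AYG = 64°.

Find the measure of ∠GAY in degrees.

1. ∠GYM = 34°  [same arc GM]
2. ∠MGY = 77°  [cyclic GMAY, opposite ∠G+∠A]
3. ∠GMY = 69°  [△GMY]
4. ∠GAY = 69°  [same arc GY]

∠GAY = 69°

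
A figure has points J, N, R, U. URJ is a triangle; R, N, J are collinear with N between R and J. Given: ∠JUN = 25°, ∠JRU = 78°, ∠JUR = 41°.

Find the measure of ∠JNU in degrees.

1. ∠RJU = 61°  [△URJ]
2. ∠NJU = 61°  [N on ray JR]
3. ∠JNU = 94°  [△UNJ]

∠JNU = 94°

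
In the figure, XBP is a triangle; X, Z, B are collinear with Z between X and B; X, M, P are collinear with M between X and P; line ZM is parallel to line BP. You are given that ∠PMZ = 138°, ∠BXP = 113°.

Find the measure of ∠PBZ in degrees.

1. ∠XMZ = 42°  [linear pair at M on XP]
2. ∠MXZ = 113°  [Z on XB, M on XP]
3. ∠MZX = 25°  [△XZM]
4. ∠BZM = 155°  [linear pair at Z on XB]
5. ∠PBZ = 25°  [ZM∥BP, co-interior at B–Z]

∠PBZ = 25°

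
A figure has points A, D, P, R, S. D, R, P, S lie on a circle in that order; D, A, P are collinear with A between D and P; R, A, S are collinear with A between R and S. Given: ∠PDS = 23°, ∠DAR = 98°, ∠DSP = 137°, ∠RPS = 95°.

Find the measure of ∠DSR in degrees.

∠DSR = 75°

1. ∠DPS = 20°  [△DPS]
2. ∠RDS = 85°  [cyclic DRPS, opposite ∠D+∠P]
3. ∠DRS = 20°  [same arc DS]
4. ∠DSR = 75°  [△DRS]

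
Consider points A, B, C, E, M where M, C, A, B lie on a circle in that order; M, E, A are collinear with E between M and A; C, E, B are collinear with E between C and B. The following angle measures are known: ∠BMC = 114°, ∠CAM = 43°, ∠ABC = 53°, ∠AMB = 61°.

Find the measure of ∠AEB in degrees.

1. ∠CBM = 43°  [same arc MC]
2. ∠BEM = 76°  [△MEB]
3. ∠AEB = 104°  [linear pair at E on MA]

∠AEB = 104°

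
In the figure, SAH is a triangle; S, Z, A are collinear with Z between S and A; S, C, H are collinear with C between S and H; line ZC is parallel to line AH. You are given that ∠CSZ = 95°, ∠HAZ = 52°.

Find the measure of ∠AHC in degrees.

1. ∠ASH = 95°  [Z on SA, C on SH]
2. ∠HAS = 52°  [Z on ray AS]
3. ∠AHS = 33°  [△SAH]
4. ∠AHC = 33°  [C on ray HS]

∠AHC = 33°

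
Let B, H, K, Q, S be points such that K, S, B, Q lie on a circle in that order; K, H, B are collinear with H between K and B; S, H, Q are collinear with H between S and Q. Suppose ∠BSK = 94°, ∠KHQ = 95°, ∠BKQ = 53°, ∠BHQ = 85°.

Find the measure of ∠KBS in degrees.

1. ∠BHS = 95°  [vertical angles at H]
2. ∠BSQ = 53°  [same arc BQ]
3. ∠KBS = 32°  [△SHB]

∠KBS = 32°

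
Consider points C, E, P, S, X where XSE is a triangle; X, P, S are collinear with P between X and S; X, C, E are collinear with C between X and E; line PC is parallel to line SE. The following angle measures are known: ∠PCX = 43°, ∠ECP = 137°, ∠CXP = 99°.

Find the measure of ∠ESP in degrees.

∠ESP = 38°

1. ∠CPX = 38°  [△XPC]
2. ∠CPS = 142°  [linear pair at P on XS]
3. ∠ESP = 38°  [PC∥SE, co-interior at S–P]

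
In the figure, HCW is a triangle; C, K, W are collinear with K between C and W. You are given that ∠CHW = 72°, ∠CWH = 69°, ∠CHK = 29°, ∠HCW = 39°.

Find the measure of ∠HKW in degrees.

1. ∠HCK = 39°  [K on ray CW]
2. ∠CKH = 112°  [△HCK]
3. ∠HKW = 68°  [linear pair at K on CW]

∠HKW = 68°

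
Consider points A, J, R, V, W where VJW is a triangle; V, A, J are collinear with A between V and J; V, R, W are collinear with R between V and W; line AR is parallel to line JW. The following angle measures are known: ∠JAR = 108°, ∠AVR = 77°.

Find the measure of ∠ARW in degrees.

1. ∠RAV = 72°  [linear pair at A on VJ]
2. ∠ARV = 31°  [△VAR]
3. ∠ARW = 149°  [linear pair at R on VW]

∠ARW = 149°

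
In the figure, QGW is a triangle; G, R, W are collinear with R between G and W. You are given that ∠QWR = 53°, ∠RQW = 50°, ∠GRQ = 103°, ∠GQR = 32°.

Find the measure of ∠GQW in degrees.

1. ∠GWQ = 53°  [R on ray WG]
2. ∠QGR = 45°  [△QGR]
3. ∠QGW = 45°  [R on ray GW]
4. ∠GQW = 82°  [△QGW]

∠GQW = 82°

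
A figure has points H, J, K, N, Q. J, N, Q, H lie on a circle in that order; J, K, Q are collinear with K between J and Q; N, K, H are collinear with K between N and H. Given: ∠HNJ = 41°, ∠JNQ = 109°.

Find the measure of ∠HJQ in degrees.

1. ∠HQJ = 41°  [same arc JH]
2. ∠JHQ = 71°  [cyclic JNQH, opposite ∠N+∠H]
3. ∠HJQ = 68°  [△JQH]

∠HJQ = 68°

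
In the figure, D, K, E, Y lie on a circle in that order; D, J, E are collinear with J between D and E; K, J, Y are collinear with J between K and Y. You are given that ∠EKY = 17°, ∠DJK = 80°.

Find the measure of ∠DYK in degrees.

∠DYK = 63°

1. ∠EDY = 17°  [same arc EY]
2. ∠EJY = 80°  [vertical angles at J]
3. ∠DJY = 100°  [linear pair at J on DE]
4. ∠DYK = 63°  [△DJY]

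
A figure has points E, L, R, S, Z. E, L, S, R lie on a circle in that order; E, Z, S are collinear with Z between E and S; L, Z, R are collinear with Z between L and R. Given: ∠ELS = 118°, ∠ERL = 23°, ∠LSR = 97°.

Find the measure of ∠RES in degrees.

1. ∠ERS = 62°  [cyclic ELSR, opposite ∠L+∠R]
2. ∠LER = 83°  [cyclic ELSR, opposite ∠E+∠S]
3. ∠ELR = 74°  [△ELR]
4. ∠ESR = 74°  [same arc ER]
5. ∠RES = 44°  [△ESR]

∠RES = 44°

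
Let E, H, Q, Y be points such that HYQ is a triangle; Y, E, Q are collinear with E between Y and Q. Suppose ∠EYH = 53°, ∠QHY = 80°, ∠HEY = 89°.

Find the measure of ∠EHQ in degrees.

1. ∠HYQ = 53°  [E on ray YQ]
2. ∠HQY = 47°  [△HYQ]
3. ∠HEQ = 91°  [linear pair at E on YQ]
4. ∠EQH = 47°  [E on ray QY]
5. ∠EHQ = 42°  [△HEQ]

∠EHQ = 42°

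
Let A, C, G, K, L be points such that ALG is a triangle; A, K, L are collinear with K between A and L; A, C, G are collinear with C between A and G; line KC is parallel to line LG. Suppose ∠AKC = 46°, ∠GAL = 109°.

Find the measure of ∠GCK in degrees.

∠GCK = 155°

1. ∠ALG = 46°  [KC∥LG, corresponding at K]
2. ∠AGL = 25°  [△ALG]
3. ∠ACK = 25°  [KC∥LG, corresponding at C]
4. ∠GCK = 155°  [linear pair at C on AG]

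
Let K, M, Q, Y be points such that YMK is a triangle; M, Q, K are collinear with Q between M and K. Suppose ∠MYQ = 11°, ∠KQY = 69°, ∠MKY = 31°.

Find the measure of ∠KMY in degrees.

1. ∠MQY = 111°  [linear pair at Q on MK]
2. ∠QMY = 58°  [△YMQ]
3. ∠KMY = 58°  [Q on ray MK]

∠KMY = 58°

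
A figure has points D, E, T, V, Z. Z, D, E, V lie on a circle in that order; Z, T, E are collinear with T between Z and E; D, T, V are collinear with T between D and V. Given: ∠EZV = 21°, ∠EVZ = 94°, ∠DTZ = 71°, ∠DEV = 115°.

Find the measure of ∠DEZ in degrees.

∠DEZ = 50°

1. ∠EDV = 21°  [same arc EV]
2. ∠DTE = 109°  [linear pair at T on ZE]
3. ∠DEZ = 50°  [△DTE]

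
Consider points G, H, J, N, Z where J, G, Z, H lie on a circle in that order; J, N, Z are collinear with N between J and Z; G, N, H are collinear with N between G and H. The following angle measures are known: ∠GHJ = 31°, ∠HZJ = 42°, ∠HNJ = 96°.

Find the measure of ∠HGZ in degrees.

∠HGZ = 53°

1. ∠GZJ = 31°  [same arc JG]
2. ∠GNZ = 96°  [vertical angles at N]
3. ∠HGZ = 53°  [△GNZ]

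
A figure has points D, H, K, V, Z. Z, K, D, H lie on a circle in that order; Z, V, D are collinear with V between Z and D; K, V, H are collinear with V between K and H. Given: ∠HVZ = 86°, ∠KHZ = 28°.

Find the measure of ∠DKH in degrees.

∠DKH = 66°

1. ∠DVK = 86°  [vertical angles at V]
2. ∠KDZ = 28°  [same arc ZK]
3. ∠DKH = 66°  [△KVD]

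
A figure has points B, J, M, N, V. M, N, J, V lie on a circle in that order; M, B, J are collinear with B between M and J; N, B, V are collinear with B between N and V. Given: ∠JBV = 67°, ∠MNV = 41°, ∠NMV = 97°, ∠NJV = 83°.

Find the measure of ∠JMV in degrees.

1. ∠MBV = 113°  [linear pair at B on MJ]
2. ∠MVN = 42°  [△MNV]
3. ∠JMV = 25°  [△MBV]

∠JMV = 25°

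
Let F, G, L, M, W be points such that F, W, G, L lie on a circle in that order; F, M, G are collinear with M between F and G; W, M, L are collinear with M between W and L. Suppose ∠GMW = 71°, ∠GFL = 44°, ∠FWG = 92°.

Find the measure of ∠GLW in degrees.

1. ∠FML = 71°  [vertical angles at M]
2. ∠FLG = 88°  [cyclic FWGL, opposite ∠W+∠L]
3. ∠GML = 109°  [linear pair at M on FG]
4. ∠FGL = 48°  [△FGL]
5. ∠GLW = 23°  [△GML]

∠GLW = 23°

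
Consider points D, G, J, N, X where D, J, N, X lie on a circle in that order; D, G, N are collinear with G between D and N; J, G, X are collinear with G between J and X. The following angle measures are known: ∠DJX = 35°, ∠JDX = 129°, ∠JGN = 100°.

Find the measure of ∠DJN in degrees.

1. ∠DXJ = 16°  [△DJX]
2. ∠DGJ = 80°  [linear pair at G on DN]
3. ∠DNJ = 16°  [same arc DJ]
4. ∠JDN = 65°  [△DGJ]
5. ∠DJN = 99°  [△DJN]

∠DJN = 99°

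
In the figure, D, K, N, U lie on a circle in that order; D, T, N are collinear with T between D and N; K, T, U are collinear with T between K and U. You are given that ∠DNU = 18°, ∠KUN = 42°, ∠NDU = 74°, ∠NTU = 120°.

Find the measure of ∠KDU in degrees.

∠KDU = 116°

1. ∠NKU = 74°  [same arc NU]
2. ∠KNU = 64°  [△KNU]
3. ∠KDU = 116°  [cyclic DKNU, opposite ∠D+∠N]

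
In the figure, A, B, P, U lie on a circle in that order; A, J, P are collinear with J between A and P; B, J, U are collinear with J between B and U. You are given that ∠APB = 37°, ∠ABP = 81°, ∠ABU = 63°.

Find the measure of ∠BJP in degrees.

1. ∠BAP = 62°  [△ABP]
2. ∠AJB = 55°  [△AJB]
3. ∠BJP = 125°  [linear pair at J on AP]

∠BJP = 125°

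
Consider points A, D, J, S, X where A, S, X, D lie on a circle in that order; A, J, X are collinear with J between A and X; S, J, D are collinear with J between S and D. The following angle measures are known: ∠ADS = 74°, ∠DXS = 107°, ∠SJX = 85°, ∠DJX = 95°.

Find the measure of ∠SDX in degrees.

1. ∠AXS = 74°  [same arc AS]
2. ∠DSX = 21°  [△SJX]
3. ∠SDX = 52°  [△SXD]

∠SDX = 52°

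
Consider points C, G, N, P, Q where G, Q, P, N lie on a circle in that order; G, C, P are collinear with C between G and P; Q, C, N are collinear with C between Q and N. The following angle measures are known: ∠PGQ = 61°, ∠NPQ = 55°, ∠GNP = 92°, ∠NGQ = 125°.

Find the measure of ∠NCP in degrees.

∠NCP = 95°

1. ∠PNQ = 61°  [same arc QP]
2. ∠NQP = 64°  [△QPN]
3. ∠NGP = 64°  [same arc PN]
4. ∠GPN = 24°  [△GPN]
5. ∠NCP = 95°  [△PCN]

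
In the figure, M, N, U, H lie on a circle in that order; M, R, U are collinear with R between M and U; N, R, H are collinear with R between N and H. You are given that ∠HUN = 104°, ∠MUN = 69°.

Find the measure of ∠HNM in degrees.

∠HNM = 35°

1. ∠HMN = 76°  [cyclic MNUH, opposite ∠M+∠U]
2. ∠MHN = 69°  [same arc MN]
3. ∠HNM = 35°  [△MNH]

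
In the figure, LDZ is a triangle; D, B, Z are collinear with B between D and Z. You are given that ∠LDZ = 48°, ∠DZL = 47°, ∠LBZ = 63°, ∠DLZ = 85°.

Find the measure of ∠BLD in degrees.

1. ∠BDL = 48°  [B on ray DZ]
2. ∠DBL = 117°  [linear pair at B on DZ]
3. ∠BLD = 15°  [△LDB]

∠BLD = 15°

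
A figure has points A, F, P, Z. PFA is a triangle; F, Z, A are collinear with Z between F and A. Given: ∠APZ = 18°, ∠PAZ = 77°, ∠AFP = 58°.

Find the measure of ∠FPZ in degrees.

1. ∠AZP = 85°  [△PZA]
2. ∠PFZ = 58°  [Z on ray FA]
3. ∠FZP = 95°  [linear pair at Z on FA]
4. ∠FPZ = 27°  [△PFZ]

∠FPZ = 27°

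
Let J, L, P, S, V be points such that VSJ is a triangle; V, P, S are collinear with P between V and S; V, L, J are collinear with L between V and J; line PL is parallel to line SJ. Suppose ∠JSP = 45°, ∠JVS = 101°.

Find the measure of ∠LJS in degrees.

∠LJS = 34°

1. ∠JSV = 45°  [P on ray SV]
2. ∠SJV = 34°  [△VSJ]
3. ∠LJS = 34°  [L on ray JV]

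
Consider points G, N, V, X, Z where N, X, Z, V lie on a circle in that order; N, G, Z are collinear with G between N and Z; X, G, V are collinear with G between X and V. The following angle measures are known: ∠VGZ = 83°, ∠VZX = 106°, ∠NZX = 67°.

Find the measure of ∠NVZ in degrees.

1. ∠NGV = 97°  [linear pair at G on NZ]
2. ∠VNX = 74°  [cyclic NXZV, opposite ∠N+∠Z]
3. ∠NVX = 67°  [same arc NX]
4. ∠VNZ = 16°  [△NGV]
5. ∠NXV = 39°  [△NXV]
6. ∠NZV = 39°  [same arc NV]
7. ∠NVZ = 125°  [△NZV]

∠NVZ = 125°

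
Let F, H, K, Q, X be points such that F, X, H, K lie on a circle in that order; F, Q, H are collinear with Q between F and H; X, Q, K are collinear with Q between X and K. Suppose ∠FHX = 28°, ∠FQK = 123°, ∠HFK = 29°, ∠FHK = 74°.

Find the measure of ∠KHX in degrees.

1. ∠HQK = 57°  [linear pair at Q on FH]
2. ∠HXK = 29°  [same arc HK]
3. ∠HKX = 49°  [△HQK]
4. ∠KHX = 102°  [△XHK]

∠KHX = 102°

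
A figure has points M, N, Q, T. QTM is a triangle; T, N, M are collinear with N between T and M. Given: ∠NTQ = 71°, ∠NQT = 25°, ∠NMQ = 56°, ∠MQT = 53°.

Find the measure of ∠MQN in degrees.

∠MQN = 28°

1. ∠QNT = 84°  [△QTN]
2. ∠MNQ = 96°  [linear pair at N on TM]
3. ∠MQN = 28°  [△QNM]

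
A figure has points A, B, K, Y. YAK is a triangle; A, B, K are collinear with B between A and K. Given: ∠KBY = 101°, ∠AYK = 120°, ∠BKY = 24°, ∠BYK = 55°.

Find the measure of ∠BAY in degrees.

1. ∠AKY = 24°  [B on ray KA]
2. ∠KAY = 36°  [△YAK]
3. ∠BAY = 36°  [B on ray AK]

∠BAY = 36°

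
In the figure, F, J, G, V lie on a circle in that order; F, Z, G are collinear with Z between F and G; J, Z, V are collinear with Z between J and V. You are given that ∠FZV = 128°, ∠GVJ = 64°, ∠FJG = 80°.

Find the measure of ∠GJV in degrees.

∠GJV = 16°

1. ∠GZJ = 128°  [vertical angles at Z]
2. ∠GFJ = 64°  [same arc JG]
3. ∠FGJ = 36°  [△FJG]
4. ∠GJV = 16°  [△JZG]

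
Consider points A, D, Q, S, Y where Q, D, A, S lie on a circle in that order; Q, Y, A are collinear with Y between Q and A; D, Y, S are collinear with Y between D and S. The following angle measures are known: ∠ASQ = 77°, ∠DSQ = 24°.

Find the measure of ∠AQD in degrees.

∠AQD = 53°

1. ∠ADQ = 103°  [cyclic QDAS, opposite ∠D+∠S]
2. ∠DAQ = 24°  [same arc QD]
3. ∠AQD = 53°  [△QDA]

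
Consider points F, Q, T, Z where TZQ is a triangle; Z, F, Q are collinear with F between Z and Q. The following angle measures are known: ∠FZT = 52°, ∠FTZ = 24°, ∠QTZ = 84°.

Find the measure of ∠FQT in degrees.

1. ∠QZT = 52°  [F on ray ZQ]
2. ∠TQZ = 44°  [△TZQ]
3. ∠FQT = 44°  [F on ray QZ]

∠FQT = 44°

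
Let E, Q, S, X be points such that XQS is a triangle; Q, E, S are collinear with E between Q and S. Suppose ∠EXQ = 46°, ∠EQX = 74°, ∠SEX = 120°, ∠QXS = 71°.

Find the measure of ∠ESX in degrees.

∠ESX = 35°

1. ∠SQX = 74°  [E on ray QS]
2. ∠QSX = 35°  [△XQS]
3. ∠ESX = 35°  [E on ray SQ]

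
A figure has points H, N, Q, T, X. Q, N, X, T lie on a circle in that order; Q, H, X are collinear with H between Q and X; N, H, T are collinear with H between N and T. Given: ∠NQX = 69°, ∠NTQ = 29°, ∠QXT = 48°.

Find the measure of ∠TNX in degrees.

∠TNX = 34°

1. ∠NTX = 69°  [same arc NX]
2. ∠QNT = 48°  [same arc QT]
3. ∠NQT = 103°  [△QNT]
4. ∠NXT = 77°  [cyclic QNXT, opposite ∠Q+∠X]
5. ∠TNX = 34°  [△NXT]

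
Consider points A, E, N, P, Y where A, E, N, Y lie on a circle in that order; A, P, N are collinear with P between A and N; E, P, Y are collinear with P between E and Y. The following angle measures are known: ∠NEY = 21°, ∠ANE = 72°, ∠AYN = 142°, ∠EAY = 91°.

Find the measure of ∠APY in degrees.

1. ∠NAY = 21°  [same arc NY]
2. ∠AYE = 72°  [same arc AE]
3. ∠APY = 87°  [△APY]

∠APY = 87°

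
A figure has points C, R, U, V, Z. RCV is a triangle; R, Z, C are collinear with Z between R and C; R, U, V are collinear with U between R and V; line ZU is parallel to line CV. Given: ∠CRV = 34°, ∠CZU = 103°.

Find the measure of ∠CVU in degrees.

1. ∠URZ = 34°  [Z on RC, U on RV]
2. ∠RZU = 77°  [linear pair at Z on RC]
3. ∠RUZ = 69°  [△RZU]
4. ∠VUZ = 111°  [linear pair at U on RV]
5. ∠CVU = 69°  [ZU∥CV, co-interior at V–U]

∠CVU = 69°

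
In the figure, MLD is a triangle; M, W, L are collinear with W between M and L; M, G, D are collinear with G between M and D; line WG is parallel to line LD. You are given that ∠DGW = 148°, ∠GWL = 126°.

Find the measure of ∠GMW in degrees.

1. ∠MGW = 32°  [linear pair at G on MD]
2. ∠GWM = 54°  [linear pair at W on ML]
3. ∠GMW = 94°  [△MWG]

∠GMW = 94°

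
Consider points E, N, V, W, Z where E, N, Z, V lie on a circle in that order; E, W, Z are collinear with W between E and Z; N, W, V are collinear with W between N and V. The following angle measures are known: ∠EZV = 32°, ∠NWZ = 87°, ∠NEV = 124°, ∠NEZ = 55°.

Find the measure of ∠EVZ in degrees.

1. ∠ENV = 32°  [same arc EV]
2. ∠EWV = 87°  [vertical angles at W]
3. ∠EVN = 24°  [△ENV]
4. ∠VEZ = 69°  [△EWV]
5. ∠EVZ = 79°  [△EZV]

∠EVZ = 79°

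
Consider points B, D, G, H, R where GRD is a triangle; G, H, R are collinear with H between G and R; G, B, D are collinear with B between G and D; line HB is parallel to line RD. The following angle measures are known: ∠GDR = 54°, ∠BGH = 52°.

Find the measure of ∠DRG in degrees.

1. ∠GBH = 54°  [HB∥RD, corresponding at B]
2. ∠BHG = 74°  [△GHB]
3. ∠DRG = 74°  [HB∥RD, corresponding at H]

∠DRG = 74°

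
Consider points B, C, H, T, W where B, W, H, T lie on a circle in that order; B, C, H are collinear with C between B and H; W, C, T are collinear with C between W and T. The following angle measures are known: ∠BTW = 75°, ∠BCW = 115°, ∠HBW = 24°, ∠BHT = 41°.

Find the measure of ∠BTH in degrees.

∠BTH = 99°

1. ∠BHW = 75°  [same arc BW]
2. ∠BWH = 81°  [△BWH]
3. ∠BTH = 99°  [cyclic BWHT, opposite ∠W+∠T]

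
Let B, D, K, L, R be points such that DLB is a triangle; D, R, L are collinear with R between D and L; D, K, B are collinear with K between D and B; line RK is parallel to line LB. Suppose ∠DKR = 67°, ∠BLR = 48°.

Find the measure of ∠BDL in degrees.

∠BDL = 65°

1. ∠DBL = 67°  [RK∥LB, corresponding at K]
2. ∠BLD = 48°  [R on ray LD]
3. ∠BDL = 65°  [△DLB]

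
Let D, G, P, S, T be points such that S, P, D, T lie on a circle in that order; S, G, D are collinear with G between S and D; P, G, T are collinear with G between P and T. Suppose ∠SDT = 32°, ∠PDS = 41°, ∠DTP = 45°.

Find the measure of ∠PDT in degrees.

1. ∠SPT = 32°  [same arc ST]
2. ∠PTS = 41°  [same arc SP]
3. ∠PST = 107°  [△SPT]
4. ∠PDT = 73°  [cyclic SPDT, opposite ∠S+∠D]

∠PDT = 73°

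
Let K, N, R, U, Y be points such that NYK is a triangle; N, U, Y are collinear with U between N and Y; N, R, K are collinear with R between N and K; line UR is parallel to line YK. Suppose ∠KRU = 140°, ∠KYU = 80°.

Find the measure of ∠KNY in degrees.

1. ∠NRU = 40°  [linear pair at R on NK]
2. ∠KYN = 80°  [U on ray YN]
3. ∠NKY = 40°  [UR∥YK, corresponding at R]
4. ∠KNY = 60°  [△NYK]

∠KNY = 60°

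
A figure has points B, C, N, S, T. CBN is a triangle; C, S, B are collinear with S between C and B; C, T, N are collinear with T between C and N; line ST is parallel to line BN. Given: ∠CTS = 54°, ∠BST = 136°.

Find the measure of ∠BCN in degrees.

1. ∠CST = 44°  [linear pair at S on CB]
2. ∠SCT = 82°  [△CST]
3. ∠BCN = 82°  [S on CB, T on CN]

∠BCN = 82°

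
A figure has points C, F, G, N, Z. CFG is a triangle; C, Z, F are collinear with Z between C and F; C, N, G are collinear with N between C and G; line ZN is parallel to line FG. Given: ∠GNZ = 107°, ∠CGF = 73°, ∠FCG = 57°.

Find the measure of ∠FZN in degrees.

∠FZN = 130°

1. ∠CNZ = 73°  [linear pair at N on CG]
2. ∠NCZ = 57°  [Z on CF, N on CG]
3. ∠CZN = 50°  [△CZN]
4. ∠FZN = 130°  [linear pair at Z on CF]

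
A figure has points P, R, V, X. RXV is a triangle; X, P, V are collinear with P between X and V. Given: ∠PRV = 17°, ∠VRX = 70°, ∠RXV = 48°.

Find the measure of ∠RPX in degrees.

1. ∠RVX = 62°  [△RXV]
2. ∠PVR = 62°  [P on ray VX]
3. ∠RPV = 101°  [△RPV]
4. ∠RPX = 79°  [linear pair at P on XV]

∠RPX = 79°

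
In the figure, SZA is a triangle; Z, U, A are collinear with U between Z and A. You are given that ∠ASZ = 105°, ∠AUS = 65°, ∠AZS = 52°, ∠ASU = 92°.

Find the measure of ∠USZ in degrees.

∠USZ = 13°

1. ∠SUZ = 115°  [linear pair at U on ZA]
2. ∠SZU = 52°  [U on ray ZA]
3. ∠USZ = 13°  [△SZU]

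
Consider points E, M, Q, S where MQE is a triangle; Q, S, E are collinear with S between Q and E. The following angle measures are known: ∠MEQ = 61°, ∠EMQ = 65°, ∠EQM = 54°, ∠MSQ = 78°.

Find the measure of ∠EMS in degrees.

∠EMS = 17°

1. ∠MES = 61°  [S on ray EQ]
2. ∠ESM = 102°  [linear pair at S on QE]
3. ∠EMS = 17°  [△MSE]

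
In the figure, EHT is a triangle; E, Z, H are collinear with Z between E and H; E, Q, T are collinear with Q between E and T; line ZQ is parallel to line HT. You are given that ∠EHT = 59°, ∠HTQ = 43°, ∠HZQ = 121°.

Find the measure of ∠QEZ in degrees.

∠QEZ = 78°

1. ∠ETH = 43°  [Q on ray TE]
2. ∠HET = 78°  [△EHT]
3. ∠QEZ = 78°  [Z on EH, Q on ET]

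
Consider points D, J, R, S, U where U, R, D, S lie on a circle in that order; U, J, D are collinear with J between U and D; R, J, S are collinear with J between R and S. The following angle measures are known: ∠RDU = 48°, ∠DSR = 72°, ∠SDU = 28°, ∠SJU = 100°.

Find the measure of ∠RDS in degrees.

1. ∠RSU = 48°  [same arc UR]
2. ∠SRU = 28°  [same arc US]
3. ∠RUS = 104°  [△URS]
4. ∠RDS = 76°  [cyclic URDS, opposite ∠U+∠D]

∠RDS = 76°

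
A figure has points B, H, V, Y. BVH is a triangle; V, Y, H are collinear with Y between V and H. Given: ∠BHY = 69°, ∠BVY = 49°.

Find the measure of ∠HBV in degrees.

1. ∠BHV = 69°  [Y on ray HV]
2. ∠BVH = 49°  [Y on ray VH]
3. ∠HBV = 62°  [△BVH]

∠HBV = 62°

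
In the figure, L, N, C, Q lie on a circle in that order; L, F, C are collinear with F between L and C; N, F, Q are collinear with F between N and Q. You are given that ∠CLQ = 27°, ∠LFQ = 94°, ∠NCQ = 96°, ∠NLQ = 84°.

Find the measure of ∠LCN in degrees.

∠LCN = 59°

1. ∠CNQ = 27°  [same arc CQ]
2. ∠CFN = 94°  [vertical angles at F]
3. ∠LCN = 59°  [△NFC]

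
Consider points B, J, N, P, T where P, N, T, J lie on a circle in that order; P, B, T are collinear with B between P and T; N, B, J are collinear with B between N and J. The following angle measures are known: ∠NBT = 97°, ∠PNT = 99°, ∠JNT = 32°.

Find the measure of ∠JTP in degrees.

∠JTP = 67°

1. ∠PJT = 81°  [cyclic PNTJ, opposite ∠N+∠J]
2. ∠JPT = 32°  [same arc TJ]
3. ∠JTP = 67°  [△PTJ]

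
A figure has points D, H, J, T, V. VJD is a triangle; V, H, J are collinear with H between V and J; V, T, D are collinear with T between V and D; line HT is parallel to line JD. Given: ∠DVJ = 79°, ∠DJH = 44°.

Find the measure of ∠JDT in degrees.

1. ∠DJV = 44°  [H on ray JV]
2. ∠JDV = 57°  [△VJD]
3. ∠JDT = 57°  [T on ray DV]

∠JDT = 57°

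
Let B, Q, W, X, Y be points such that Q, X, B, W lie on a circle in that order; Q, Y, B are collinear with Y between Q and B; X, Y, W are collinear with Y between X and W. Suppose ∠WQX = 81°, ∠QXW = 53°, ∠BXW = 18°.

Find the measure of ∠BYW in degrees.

∠BYW = 64°

1. ∠WBX = 99°  [cyclic QXBW, opposite ∠Q+∠B]
2. ∠QBW = 53°  [same arc QW]
3. ∠BWX = 63°  [△XBW]
4. ∠BYW = 64°  [△BYW]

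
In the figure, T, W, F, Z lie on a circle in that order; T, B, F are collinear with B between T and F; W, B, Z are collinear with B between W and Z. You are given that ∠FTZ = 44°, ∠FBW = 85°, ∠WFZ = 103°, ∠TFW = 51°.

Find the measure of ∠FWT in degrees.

∠FWT = 96°

1. ∠FWZ = 44°  [same arc FZ]
2. ∠FZW = 33°  [△WFZ]
3. ∠FTW = 33°  [same arc WF]
4. ∠FWT = 96°  [△TWF]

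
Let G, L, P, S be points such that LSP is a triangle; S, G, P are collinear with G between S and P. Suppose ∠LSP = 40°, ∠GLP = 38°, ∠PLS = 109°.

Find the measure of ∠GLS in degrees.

1. ∠LPS = 31°  [△LSP]
2. ∠GSL = 40°  [G on ray SP]
3. ∠GPL = 31°  [G on ray PS]
4. ∠LGP = 111°  [△LGP]
5. ∠LGS = 69°  [linear pair at G on SP]
6. ∠GLS = 71°  [△LSG]

∠GLS = 71°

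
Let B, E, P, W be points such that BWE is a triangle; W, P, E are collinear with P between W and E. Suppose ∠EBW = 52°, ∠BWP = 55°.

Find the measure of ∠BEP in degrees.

∠BEP = 73°

1. ∠BWE = 55°  [P on ray WE]
2. ∠BEW = 73°  [△BWE]
3. ∠BEP = 73°  [P on ray EW]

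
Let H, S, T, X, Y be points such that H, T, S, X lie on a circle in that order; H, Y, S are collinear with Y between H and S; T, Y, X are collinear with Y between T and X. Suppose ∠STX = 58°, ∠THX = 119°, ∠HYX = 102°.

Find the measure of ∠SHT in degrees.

∠SHT = 61°

1. ∠TSX = 61°  [cyclic HTSX, opposite ∠H+∠S]
2. ∠SXT = 61°  [△TSX]
3. ∠SHT = 61°  [same arc TS]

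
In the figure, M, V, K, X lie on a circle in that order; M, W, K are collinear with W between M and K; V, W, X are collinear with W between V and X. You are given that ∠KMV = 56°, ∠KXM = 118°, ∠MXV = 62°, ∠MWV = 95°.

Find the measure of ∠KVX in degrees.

∠KVX = 33°

1. ∠MKV = 62°  [same arc MV]
2. ∠KWV = 85°  [linear pair at W on MK]
3. ∠KVX = 33°  [△VWK]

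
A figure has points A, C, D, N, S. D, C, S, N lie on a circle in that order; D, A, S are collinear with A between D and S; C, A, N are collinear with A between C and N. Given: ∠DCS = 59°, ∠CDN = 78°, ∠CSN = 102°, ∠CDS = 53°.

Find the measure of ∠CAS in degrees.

1. ∠CSD = 68°  [△DCS]
2. ∠CNS = 53°  [same arc CS]
3. ∠NCS = 25°  [△CSN]
4. ∠CAS = 87°  [△CAS]

∠CAS = 87°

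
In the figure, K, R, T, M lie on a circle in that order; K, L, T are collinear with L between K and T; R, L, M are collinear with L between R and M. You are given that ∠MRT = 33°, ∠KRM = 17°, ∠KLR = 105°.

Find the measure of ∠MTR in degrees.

∠MTR = 89°

1. ∠KTM = 17°  [same arc KM]
2. ∠MLT = 105°  [vertical angles at L]
3. ∠RMT = 58°  [△TLM]
4. ∠MTR = 89°  [△RTM]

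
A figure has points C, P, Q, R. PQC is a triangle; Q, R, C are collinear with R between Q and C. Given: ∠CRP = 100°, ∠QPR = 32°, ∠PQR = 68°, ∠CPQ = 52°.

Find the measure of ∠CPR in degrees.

1. ∠CQP = 68°  [R on ray QC]
2. ∠PCQ = 60°  [△PQC]
3. ∠PCR = 60°  [R on ray CQ]
4. ∠CPR = 20°  [△PRC]

∠CPR = 20°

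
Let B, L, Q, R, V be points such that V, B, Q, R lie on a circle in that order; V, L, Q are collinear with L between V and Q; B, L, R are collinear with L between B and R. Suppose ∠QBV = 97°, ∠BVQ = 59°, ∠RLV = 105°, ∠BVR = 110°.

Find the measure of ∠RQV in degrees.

∠RQV = 46°

1. ∠BRQ = 59°  [same arc BQ]
2. ∠QLR = 75°  [linear pair at L on VQ]
3. ∠RQV = 46°  [△QLR]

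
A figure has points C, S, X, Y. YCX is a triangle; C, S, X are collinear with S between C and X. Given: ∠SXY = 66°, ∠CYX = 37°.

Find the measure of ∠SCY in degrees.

1. ∠CXY = 66°  [S on ray XC]
2. ∠XCY = 77°  [△YCX]
3. ∠SCY = 77°  [S on ray CX]

∠SCY = 77°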